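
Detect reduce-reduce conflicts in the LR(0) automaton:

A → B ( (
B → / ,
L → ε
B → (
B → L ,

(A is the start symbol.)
No reduce-reduce conflicts

Augment with A' → A and build the canonical LR(0) collection (I0 = CLOSURE({[A' → . A]}), then GOTO on every symbol after a dot until no new states appear). It has 10 states:
  I0: { [A → . B ( (], [A' → . A], [B → . (], [B → . / ,], [B → . L ,], [L → .] }  — shift, reduce
  I1: { [B → ( .] }  — reduce
  I2: { [B → / . ,] }  — shift
  I3: { [A' → A .] }  — accept
  I4: { [A → B . ( (] }  — shift
  I5: { [B → L . ,] }  — shift
  I6: { [B → L , .] }  — reduce
  I7: { [A → B ( . (] }  — shift
  I8: { [A → B ( ( .] }  — reduce
  I9: { [B → / , .] }  — reduce

No state contains more than one complete item.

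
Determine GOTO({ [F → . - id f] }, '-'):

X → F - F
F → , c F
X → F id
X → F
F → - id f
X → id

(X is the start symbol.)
GOTO(I, '-') = CLOSURE({ [A → αX.β] : [A → α.Xβ] ∈ I, X = '-' })

Items with dot before '-', with the dot advanced:
  [F → . - id f] → [F → - . id f]
Closure adds nothing (no advanced item has the dot before a non-terminal).

GOTO = { [F → - . id f] }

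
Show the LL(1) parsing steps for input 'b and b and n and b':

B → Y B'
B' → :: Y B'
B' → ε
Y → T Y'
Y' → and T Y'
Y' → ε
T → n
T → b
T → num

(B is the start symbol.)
Stack is shown with the top on the left.

Stack          Input                  Action
--------------------------------------------
B $            b and b and n and b $  output B → Y B'
Y B' $         b and b and n and b $  output Y → T Y'
T Y' B' $      b and b and n and b $  output T → b
b Y' B' $      b and b and n and b $  match 'b'
Y' B' $        and b and n and b $    output Y' → and T Y'
and T Y' B' $  and b and n and b $    match 'and'
T Y' B' $      b and n and b $        output T → b
b Y' B' $      b and n and b $        match 'b'
Y' B' $        and n and b $          output Y' → and T Y'
and T Y' B' $  and n and b $          match 'and'
T Y' B' $      n and b $              output T → n
n Y' B' $      n and b $              match 'n'
Y' B' $        and b $                output Y' → and T Y'
and T Y' B' $  and b $                match 'and'
T Y' B' $      b $                    output T → b
b Y' B' $      b $                    match 'b'
Y' B' $        $                      output Y' → ε
B' $           $                      output B' → ε
$              $                      accept

The string is accepted.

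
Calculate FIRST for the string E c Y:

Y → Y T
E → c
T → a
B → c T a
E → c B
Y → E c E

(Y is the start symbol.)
FIRST sets of the non-terminals involved (from the grammar, by fixed-point iteration):
  FIRST(E) = { 'c' }

To compute FIRST(E c Y), process the symbols left to right:
Symbol E is a non-terminal. Add FIRST(E) \ {ε} = { 'c' }
E is not nullable (ε ∉ FIRST(E)), so stop here.
FIRST(E c Y) = { 'c' }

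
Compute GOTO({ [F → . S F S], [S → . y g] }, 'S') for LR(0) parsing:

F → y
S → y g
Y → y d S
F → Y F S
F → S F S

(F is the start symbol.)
GOTO(I, 'S') = CLOSURE({ [A → αX.β] : [A → α.Xβ] ∈ I, X = 'S' })

Items with dot before 'S', with the dot advanced:
  [F → . S F S] → [F → S . F S]
Closure of the advanced items:
  [F → S . F S] has the dot before F: add [F → . y], [F → . Y F S], [F → . S F S]
  [F → . Y F S] has the dot before Y: add [Y → . y d S]
  [F → . S F S] has the dot before S: add [S → . y g]

GOTO = { [F → . S F S], [F → . Y F S], [F → . y], [F → S . F S], [S → . y g], [Y → . y d S] }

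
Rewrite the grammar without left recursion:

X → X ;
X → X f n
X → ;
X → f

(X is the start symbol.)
X → ; X'
X → f X'
X' → ; X'
X' → f n X'
X' → ε

X is directly left-recursive. The standard transformation for
  A → A α₁ | ... | A α_m | β₁ | ... | β_n
is
  A  → β₁ A' | ... | β_n A'
  A' → α₁ A' | ... | α_m A' | ε

X → ; becomes X → ; X'
X → f becomes X → f X'
X → X ; becomes X' → ; X'
X → X f n becomes X' → f n X'
Add X' → ε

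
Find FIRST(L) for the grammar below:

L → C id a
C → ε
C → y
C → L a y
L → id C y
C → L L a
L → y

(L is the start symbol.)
To compute FIRST(L), examine every production with L on the left-hand side, reading each right-hand side left to right until a non-nullable symbol is reached.

FIRST sets of the other non-terminals involved (by the same procedure, iterated to a fixed point):
  FIRST(C) = { 'id', 'y', ε }

From L → C id a:
  - C is a non-terminal: add FIRST(C) \ {ε} = { 'id', 'y' }
    C is nullable, so continue to the next symbol
  - id is a terminal: add 'id' and stop
From L → id C y:
  - id is a terminal: add 'id' and stop
From L → y:
  - y is a terminal: add 'y' and stop

Collecting: FIRST(L) = { 'id', 'y' }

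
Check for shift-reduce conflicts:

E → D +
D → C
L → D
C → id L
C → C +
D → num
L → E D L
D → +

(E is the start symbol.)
A shift-reduce conflict occurs when an LR(0) state has both:
  - a complete (reduce) item [A → α .] (dot at the end), and
  - a shift item [B → β . c γ] (dot before a terminal).

Augment with E' → E and build the canonical LR(0) collection (I0 = CLOSURE({[E' → . E]}), then GOTO on every symbol after a dot until no new states appear). It has 14 states:
  I0: { [C → . C +], [C → . id L], [D → . +], [D → . C], [D → . num], [E → . D +], [E' → . E] }  — shift
  I1: { [D → + .] }  — reduce
  I2: { [C → C . +], [D → C .] }  — shift, reduce
  I3: { [E → D . +] }  — shift
  I4: { [E' → E .] }  — accept
  I5: { [C → . C +], [C → . id L], [C → id . L], [D → . +], [D → . C], [D → . num], [E → . D +], [L → . D], [L → . E D L] }  — shift
  I6: { [D → num .] }  — reduce
  I7: { [E → D . +], [L → D .] }  — shift, reduce
  I8: { [C → . C +], [C → . id L], [D → . +], [D → . C], [D → . num], [L → E . D L] }  — shift
  I9: { [C → id L .] }  — reduce
  I10: { [C → . C +], [C → . id L], [D → . +], [D → . C], [D → . num], [E → . D +], [L → . D], [L → . E D L], [L → E D . L] }  — shift
  I11: { [L → E D L .] }  — reduce
  I12: { [E → D + .] }  — reduce
  I13: { [C → C + .] }  — reduce

I2 contains reduce item [D → C .] and shift item [C → C . +] — shift-reduce conflict.
I7 contains reduce item [L → D .] and shift item [E → D . +] — shift-reduce conflict.

Answer: Yes — I2: [D → C .] vs [C → C . +]; I7: [L → D .] vs [E → D . +]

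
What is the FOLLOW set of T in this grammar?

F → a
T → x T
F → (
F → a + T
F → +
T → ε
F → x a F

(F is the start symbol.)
{ $ }

To compute FOLLOW(T), find every occurrence of T on a right-hand side N → α T β: add FIRST(β) \ {ε}, and if β is empty or nullable also add FOLLOW(N). Iterate to a fixed point.

In T → x T: T is at the end; this adds FOLLOW(T) to itself — nothing new
In F → a + T: T is at the end, add FOLLOW(F)

The FOLLOW sets referred to above (computed the same way, to a fixed point):
  FOLLOW(F) = { $ }

Taking the union: FOLLOW(T) = { $ }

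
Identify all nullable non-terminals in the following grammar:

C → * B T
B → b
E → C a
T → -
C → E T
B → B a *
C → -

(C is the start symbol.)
None

There are no ε-productions, so no non-terminal can derive ε.
No non-terminals are nullable.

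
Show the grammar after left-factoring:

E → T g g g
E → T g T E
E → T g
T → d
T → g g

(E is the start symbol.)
Left-factoring transforms A → αβ₁ | αβ₂ into A → αA' and A' → β₁ | β₂
(α is the longest common prefix among the alternatives). Repeat until
no nonterminal has two alternatives with a common prefix.

Round 1: E has alternatives sharing prefix 'T g'. Introduce E': E → T g E'
  Add: E' → g g
  Add: E' → T E
  Add: E' → ε

No remaining common prefixes — done.

Resulting grammar:
E → T g E'
E' → g g
E' → T E
E' → ε
T → d
T → g g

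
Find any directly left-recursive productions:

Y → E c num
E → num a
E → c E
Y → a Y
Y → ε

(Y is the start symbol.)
Direct left recursion occurs when N → N α for some non-terminal N (the right-hand side begins with the left-hand side itself).

Y → E c num: starts with E
E → num a: starts with num
E → c E: starts with c
Y → a Y: starts with a
Y → ε: starts with ε

No direct left recursion found.

Answer: No direct left recursion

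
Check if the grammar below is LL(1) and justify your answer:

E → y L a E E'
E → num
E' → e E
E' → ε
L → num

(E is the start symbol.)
Relevant sets:
  FOLLOW(E') = { $, 'e' }

For E:
  PREDICT(E → y L a E E') = { 'y' }
  PREDICT(E → num) = { 'num' }
For E':
  PREDICT(E' → e E) = { 'e' }
  PREDICT(E' → ε) = { $, 'e' }
L has a single production, so nothing to check there.

Conflict found: Predict set conflict for E': { 'e' }
The grammar is NOT LL(1).

Answer: No. Predict set conflict for E': { 'e' }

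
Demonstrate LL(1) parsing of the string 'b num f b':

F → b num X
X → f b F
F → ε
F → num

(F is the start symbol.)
LL(1) parsing maintains a stack (initially the start symbol over $) and the input. At each step: if the stack top is a terminal, match it against the current input token; if it is a non-terminal N, replace it with the RHS of M[N, lookahead] (the unique production whose predict set contains the lookahead).

Stack is shown with the top on the left.

Stack      Input        Action
------------------------------
F $        b num f b $  output F → b num X
b num X $  b num f b $  match 'b'
num X $    num f b $    match 'num'
X $        f b $        output X → f b F
f b F $    f b $        match 'f'
b F $      b $          match 'b'
F $        $            output F → ε
$          $            accept

The string is accepted.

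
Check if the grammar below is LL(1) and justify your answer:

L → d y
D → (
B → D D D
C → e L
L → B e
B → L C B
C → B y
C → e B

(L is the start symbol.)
A grammar is LL(1) if for each non-terminal N with multiple productions, the predict sets of those productions are pairwise disjoint, where PREDICT(N → α) = (FIRST(α) \ {ε}) ∪ (FOLLOW(N) if α ⇒* ε).

Relevant sets:
  FIRST(B) = { '(', 'd' }
  FIRST(D) = { '(' }
  FIRST(L) = { '(', 'd' }

For L:
  PREDICT(L → d y) = { 'd' }
  PREDICT(L → B e) = { '(', 'd' }
For B:
  PREDICT(B → D D D) = { '(' }
  PREDICT(B → L C B) = { '(', 'd' }
For C:
  PREDICT(C → e L) = { 'e' }
  PREDICT(C → B y) = { '(', 'd' }
  PREDICT(C → e B) = { 'e' }
D has a single production, so nothing to check there.

Conflict found: Predict set conflict for L: { 'd' }
The grammar is NOT LL(1).

Answer: No. Predict set conflict for L: { 'd' }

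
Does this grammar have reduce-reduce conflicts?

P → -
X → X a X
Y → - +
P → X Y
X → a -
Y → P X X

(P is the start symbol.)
A reduce-reduce conflict occurs when an LR(0) state has two complete items [A → α .] and [B → β .] — both call for a reduction, and with no lookahead the parser cannot choose between them.

Augment with P' → P and build the canonical LR(0) collection (I0 = CLOSURE({[P' → . P]}), then GOTO on every symbol after a dot until no new states appear). It has 15 states:
  I0: { [P → . -], [P → . X Y], [P' → . P], [X → . X a X], [X → . a -] }  — shift
  I1: { [P → - .] }  — reduce
  I2: { [P' → P .] }  — accept
  I3: { [P → . -], [P → . X Y], [P → X . Y], [X → . X a X], [X → . a -], [X → X . a X], [Y → . - +], [Y → . P X X] }  — shift
  I4: { [X → a . -] }  — shift
  I5: { [X → a - .] }  — reduce
  I6: { [P → - .], [Y → - . +] }  — shift, reduce
  I7: { [X → . X a X], [X → . a -], [Y → P . X X] }  — shift
  I8: { [P → X Y .] }  — reduce
  I9: { [X → . X a X], [X → . a -], [X → X a . X], [X → a . -] }  — shift
  I10: { [X → X . a X], [X → X a X .] }  — shift, reduce
  I11: { [X → . X a X], [X → . a -], [X → X a . X] }  — shift
  I12: { [X → . X a X], [X → . a -], [X → X . a X], [Y → P X . X] }  — shift
  I13: { [X → X . a X], [Y → P X X .] }  — shift, reduce
  I14: { [Y → - + .] }  — reduce

No state contains more than one complete item.

Answer: No reduce-reduce conflicts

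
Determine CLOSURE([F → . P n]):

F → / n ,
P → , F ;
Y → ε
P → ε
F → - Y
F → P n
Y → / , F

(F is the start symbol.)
{ [F → . P n], [P → . , F ;], [P → .] }

To compute CLOSURE, for each item [A → α.Bβ] where B is a non-terminal, add [B → .γ] for all productions B → γ; repeat for the newly added items until nothing changes.

Start with: [F → . P n]
  [F → . P n] has the dot before P: add [P → . , F ;], [P → .]
No further items can be added.

CLOSURE = { [F → . P n], [P → . , F ;], [P → .] }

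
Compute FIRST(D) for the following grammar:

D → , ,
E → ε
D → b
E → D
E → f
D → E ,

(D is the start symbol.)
{ ',', 'b', 'f' }

To compute FIRST(D), examine every production with D on the left-hand side, reading each right-hand side left to right until a non-nullable symbol is reached.

FIRST sets of the other non-terminals involved (by the same procedure, iterated to a fixed point):
  FIRST(E) = { ',', 'b', 'f', ε }

From D → , ,:
  - ',' is a terminal: add ',' and stop
From D → b:
  - b is a terminal: add 'b' and stop
From D → E ,:
  - E is a non-terminal: add FIRST(E) \ {ε} = { ',', 'b', 'f' }
    E is nullable, so continue to the next symbol
  - ',' is a terminal: add ',' and stop

Collecting: FIRST(D) = { ',', 'b', 'f' }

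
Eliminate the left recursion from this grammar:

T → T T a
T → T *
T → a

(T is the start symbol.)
T → a T'
T' → T a T'
T' → * T'
T' → ε

T is directly left-recursive. The standard transformation for
  A → A α₁ | ... | A α_m | β₁ | ... | β_n
is
  A  → β₁ A' | ... | β_n A'
  A' → α₁ A' | ... | α_m A' | ε

T → a becomes T → a T'
T → T T a becomes T' → T a T'
T → T * becomes T' → * T'
Add T' → ε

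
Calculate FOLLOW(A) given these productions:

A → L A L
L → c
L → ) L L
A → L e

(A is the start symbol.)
To compute FOLLOW(A), find every occurrence of A on a right-hand side N → α A β: add FIRST(β) \ {ε}, and if β is empty or nullable also add FOLLOW(N). Iterate to a fixed point.

A is the start symbol, so $ ∈ FOLLOW(A).
In A → L A L: A is followed by L, add FIRST(L) \ {ε} = { ')', 'c' }

Taking the union: FOLLOW(A) = { $, ')', 'c' }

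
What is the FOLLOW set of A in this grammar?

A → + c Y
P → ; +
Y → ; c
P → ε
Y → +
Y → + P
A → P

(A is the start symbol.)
To compute FOLLOW(A), find every occurrence of A on a right-hand side N → α A β: add FIRST(β) \ {ε}, and if β is empty or nullable also add FOLLOW(N). Iterate to a fixed point.

A is the start symbol, so $ ∈ FOLLOW(A).
A does not occur on any right-hand side.

Taking the union: FOLLOW(A) = { $ }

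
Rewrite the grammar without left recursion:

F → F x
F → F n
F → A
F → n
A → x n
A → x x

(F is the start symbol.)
F is directly left-recursive. The standard transformation for
  A → A α₁ | ... | A α_m | β₁ | ... | β_n
is
  A  → β₁ A' | ... | β_n A'
  A' → α₁ A' | ... | α_m A' | ε

F → A becomes F → A F'
F → n becomes F → n F'
F → F x becomes F' → x F'
F → F n becomes F' → n F'
Add F' → ε

Productions for other non-terminals are unchanged:
  A → x n
  A → x x

Resulting grammar:
F → A F'
F → n F'
F' → x F'
F' → n F'
F' → ε
A → x n
A → x x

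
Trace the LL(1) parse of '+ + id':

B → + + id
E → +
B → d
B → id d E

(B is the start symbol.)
LL(1) parsing maintains a stack (initially the start symbol over $) and the input. At each step: if the stack top is a terminal, match it against the current input token; if it is a non-terminal N, replace it with the RHS of M[N, lookahead] (the unique production whose predict set contains the lookahead).

Stack is shown with the top on the left.

Stack     Input     Action
--------------------------
B $       + + id $  output B → + + id
+ + id $  + + id $  match '+'
+ id $    + id $    match '+'
id $      id $      match 'id'
$         $         accept

The string is accepted.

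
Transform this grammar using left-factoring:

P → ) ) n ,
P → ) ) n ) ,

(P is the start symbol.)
P → ) ) n P'
P' → ,
P' → ) ,

Left-factoring transforms A → αβ₁ | αβ₂ into A → αA' and A' → β₁ | β₂
(α is the longest common prefix among the alternatives). Repeat until
no nonterminal has two alternatives with a common prefix.

Round 1: P has alternatives sharing prefix ') ) n'. Introduce P': P → ) ) n P'
  Add: P' → ,
  Add: P' → ) ,

No remaining common prefixes — done.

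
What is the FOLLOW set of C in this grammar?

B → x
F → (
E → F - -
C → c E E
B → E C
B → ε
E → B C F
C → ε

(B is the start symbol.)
{ $, '(', 'c' }

To compute FOLLOW(C), find every occurrence of C on a right-hand side N → α C β: add FIRST(β) \ {ε}, and if β is empty or nullable also add FOLLOW(N). Iterate to a fixed point.

In B → E C: C is at the end, add FOLLOW(B)
In E → B C F: C is followed by F, add FIRST(F) \ {ε} = { '(' }

The FOLLOW sets referred to above (computed the same way, to a fixed point):
  FOLLOW(B) = { $, '(', 'c' }

Taking the union: FOLLOW(C) = { $, '(', 'c' }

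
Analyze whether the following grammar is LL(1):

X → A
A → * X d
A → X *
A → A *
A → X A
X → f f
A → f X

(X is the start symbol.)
A grammar is LL(1) if for each non-terminal N with multiple productions, the predict sets of those productions are pairwise disjoint, where PREDICT(N → α) = (FIRST(α) \ {ε}) ∪ (FOLLOW(N) if α ⇒* ε).

Relevant sets:
  FIRST(A) = { '*', 'f' }
  FIRST(X) = { '*', 'f' }

For X:
  PREDICT(X → A) = { '*', 'f' }
  PREDICT(X → f f) = { 'f' }
For A:
  PREDICT(A → '*' X d) = { '*' }
  PREDICT(A → X '*') = { '*', 'f' }
  PREDICT(A → A '*') = { '*', 'f' }
  PREDICT(A → X A) = { '*', 'f' }
  PREDICT(A → f X) = { 'f' }

Conflict found: Predict set conflict for X: { 'f' }
The grammar is NOT LL(1).

Answer: No. Predict set conflict for X: { 'f' }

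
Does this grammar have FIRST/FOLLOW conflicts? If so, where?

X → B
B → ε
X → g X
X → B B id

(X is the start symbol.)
No FIRST/FOLLOW conflicts.

Nullable non-terminals: B, X.
FIRST sets used below: FIRST(B) = { ε }
B has a nullable alternative but only one production, so nothing to check.

X: nullable alternative(s) X → B; FOLLOW(X) = { $ }
  X → B: FIRST \ {ε} = { } — this is the only nullable alternative, skip
  X → g X: FIRST \ {ε} = { 'g' } — disjoint from FOLLOW(X)
  X → B B id: FIRST \ {ε} = { 'id' } — disjoint from FOLLOW(X)

No FIRST/FOLLOW conflicts found.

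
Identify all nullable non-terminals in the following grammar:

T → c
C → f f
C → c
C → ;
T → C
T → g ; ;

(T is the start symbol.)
None

A non-terminal is nullable if it can derive ε (the empty string): either it has an ε-production, or it has a production whose right-hand side consists entirely of nullable non-terminals.

There are no ε-productions, so no non-terminal can derive ε.
No non-terminals are nullable.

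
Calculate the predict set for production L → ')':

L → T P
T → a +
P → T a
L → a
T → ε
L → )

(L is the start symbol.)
PREDICT(L → ')') = (FIRST(RHS) \ {ε}) ∪ (FOLLOW(L) if ε ∈ FIRST(RHS), i.e. RHS ⇒* ε)
FIRST(')') = { ')' }
ε ∉ FIRST(')'), so FOLLOW(L) is not added.
PREDICT(L → ')') = { ')' }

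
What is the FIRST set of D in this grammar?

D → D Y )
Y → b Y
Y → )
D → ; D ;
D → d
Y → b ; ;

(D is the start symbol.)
To compute FIRST(D), examine every production with D on the left-hand side, reading each right-hand side left to right until a non-nullable symbol is reached.

From D → D Y ):
  - D is the symbol being defined: contributes nothing new
    D is not nullable, so stop
From D → ; D ;:
  - ';' is a terminal: add ';' and stop
From D → d:
  - d is a terminal: add 'd' and stop

Collecting: FIRST(D) = { ';', 'd' }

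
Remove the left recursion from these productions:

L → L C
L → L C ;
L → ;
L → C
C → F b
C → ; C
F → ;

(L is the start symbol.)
L → ; L'
L → C L'
L' → C L'
L' → C ; L'
L' → ε
C → F b
C → ; C
F → ;

L is directly left-recursive. The standard transformation for
  A → A α₁ | ... | A α_m | β₁ | ... | β_n
is
  A  → β₁ A' | ... | β_n A'
  A' → α₁ A' | ... | α_m A' | ε

L → ; becomes L → ; L'
L → C becomes L → C L'
L → L C becomes L' → C L'
L → L C ; becomes L' → C ; L'
Add L' → ε

Productions for other non-terminals are unchanged:
  C → F b
  C → ; C
  F → ;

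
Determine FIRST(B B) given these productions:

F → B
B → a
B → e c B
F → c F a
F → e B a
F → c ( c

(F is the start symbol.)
{ 'a', 'e' }

FIRST sets of the non-terminals involved (from the grammar, by fixed-point iteration):
  FIRST(B) = { 'a', 'e' }

To compute FIRST(B B), process the symbols left to right:
Symbol B is a non-terminal. Add FIRST(B) \ {ε} = { 'a', 'e' }
B is not nullable (ε ∉ FIRST(B)), so stop here.
FIRST(B B) = { 'a', 'e' }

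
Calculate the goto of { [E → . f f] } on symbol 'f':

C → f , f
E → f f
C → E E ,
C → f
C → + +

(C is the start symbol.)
GOTO(I, 'f') = CLOSURE({ [A → αX.β] : [A → α.Xβ] ∈ I, X = 'f' })

Items with dot before 'f', with the dot advanced:
  [E → . f f] → [E → f . f]
Closure adds nothing (no advanced item has the dot before a non-terminal).

GOTO = { [E → f . f] }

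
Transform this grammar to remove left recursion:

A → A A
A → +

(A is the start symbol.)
A → + A'
A' → A A'
A' → ε

A is directly left-recursive. The standard transformation for
  A → A α₁ | ... | A α_m | β₁ | ... | β_n
is
  A  → β₁ A' | ... | β_n A'
  A' → α₁ A' | ... | α_m A' | ε

A → + becomes A → + A'
A → A A becomes A' → A A'
Add A' → ε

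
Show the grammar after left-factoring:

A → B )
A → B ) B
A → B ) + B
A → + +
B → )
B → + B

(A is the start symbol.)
A → B ) A'
A' → ε
A' → B
A' → + B
A → + +
B → )
B → + B

Left-factoring transforms A → αβ₁ | αβ₂ into A → αA' and A' → β₁ | β₂
(α is the longest common prefix among the alternatives). Repeat until
no nonterminal has two alternatives with a common prefix.

Round 1: A has alternatives sharing prefix 'B )'. Introduce A': A → B ) A'
  Add: A' → ε
  Add: A' → B
  Add: A' → + B

No remaining common prefixes — done.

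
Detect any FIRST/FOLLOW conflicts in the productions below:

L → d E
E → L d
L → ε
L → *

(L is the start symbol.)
A FIRST/FOLLOW conflict occurs when a non-terminal N has a nullable alternative N → β (β ⇒* ε) and another alternative N → α with FIRST(α) ∩ FOLLOW(N) ≠ ∅: on such a lookahead the parser cannot decide between expanding α and letting N vanish via β.

Nullable non-terminals: L.

L: nullable alternative(s) L → ε; FOLLOW(L) = { $, 'd' }
  L → d E: FIRST \ {ε} = { 'd' } — overlaps FOLLOW(L) on { 'd' }: CONFLICT
  L → ε: FIRST \ {ε} = { } — this is the only nullable alternative, skip
  L → *: FIRST \ {ε} = { '*' } — disjoint from FOLLOW(L)

E has no nullable alternative, so no FIRST/FOLLOW check is needed there.

So the grammar has 1 FIRST/FOLLOW conflict (marked CONFLICT above).

Answer: Yes. L → d E with FOLLOW(L) on { 'd' }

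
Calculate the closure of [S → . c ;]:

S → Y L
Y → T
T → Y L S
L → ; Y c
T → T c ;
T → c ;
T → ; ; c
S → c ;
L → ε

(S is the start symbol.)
To compute CLOSURE, for each item [A → α.Bβ] where B is a non-terminal, add [B → .γ] for all productions B → γ; repeat for the newly added items until nothing changes.

Start with: [S → . c ;]
The dot precedes the terminal c, so nothing is added.

CLOSURE = { [S → . c ;] }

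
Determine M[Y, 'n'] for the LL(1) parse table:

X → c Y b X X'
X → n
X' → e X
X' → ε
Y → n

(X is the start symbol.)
To find M[Y, 'n'], we find productions for Y where 'n' is in the predict set (PREDICT(N → α) = (FIRST(α) \ {ε}) ∪ (FOLLOW(N) if α ⇒* ε)).

Y → n: PREDICT = { 'n' }
  'n' is in predict set, so this production goes in M[Y, 'n']

M[Y, 'n'] = Y → n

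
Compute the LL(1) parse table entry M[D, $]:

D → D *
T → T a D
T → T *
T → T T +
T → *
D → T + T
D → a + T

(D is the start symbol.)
Empty (error entry)

To find M[D, $], we find productions for D where $ is in the predict set (PREDICT(N → α) = (FIRST(α) \ {ε}) ∪ (FOLLOW(N) if α ⇒* ε)).

Relevant sets:
  FIRST(D) = { '*', 'a' }
  FIRST(T) = { '*' }

D → D *: PREDICT = { '*', 'a' }
D → T + T: PREDICT = { '*' }
D → a + T: PREDICT = { 'a' }

M[D, $] is empty (no production applies)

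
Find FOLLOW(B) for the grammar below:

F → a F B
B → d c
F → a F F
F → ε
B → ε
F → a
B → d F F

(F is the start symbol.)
{ $, 'a', 'd' }

To compute FOLLOW(B), find every occurrence of B on a right-hand side N → α B β: add FIRST(β) \ {ε}, and if β is empty or nullable also add FOLLOW(N). Iterate to a fixed point.

In F → a F B: B is at the end, add FOLLOW(F)

The FOLLOW sets referred to above (computed the same way, to a fixed point):
  FOLLOW(F) = { $, 'a', 'd' }

Taking the union: FOLLOW(B) = { $, 'a', 'd' }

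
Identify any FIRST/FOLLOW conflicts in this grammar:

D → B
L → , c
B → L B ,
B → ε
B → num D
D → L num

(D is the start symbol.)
A FIRST/FOLLOW conflict occurs when a non-terminal N has a nullable alternative N → β (β ⇒* ε) and another alternative N → α with FIRST(α) ∩ FOLLOW(N) ≠ ∅: on such a lookahead the parser cannot decide between expanding α and letting N vanish via β.

Nullable non-terminals: B, D.
FIRST sets used below: FIRST(L) = { ',' }, FIRST(B) = { ',', 'num', ε }

B: nullable alternative(s) B → ε; FOLLOW(B) = { $, ',' }
  B → L B ,: FIRST \ {ε} = { ',' } — overlaps FOLLOW(B) on { ',' }: CONFLICT
  B → ε: FIRST \ {ε} = { } — this is the only nullable alternative, skip
  B → num D: FIRST \ {ε} = { 'num' } — disjoint from FOLLOW(B)

D: nullable alternative(s) D → B; FOLLOW(D) = { $, ',' }
  D → B: FIRST \ {ε} = { ',', 'num' } — this is the only nullable alternative, skip
  D → L num: FIRST \ {ε} = { ',' } — overlaps FOLLOW(D) on { ',' }: CONFLICT

L has no nullable alternative, so no FIRST/FOLLOW check is needed there.

So the grammar has 2 FIRST/FOLLOW conflicts (marked CONFLICT above).

Answer: Yes. D → L num with FOLLOW(D) on { ',' }; B → L B ',' with FOLLOW(B) on { ',' }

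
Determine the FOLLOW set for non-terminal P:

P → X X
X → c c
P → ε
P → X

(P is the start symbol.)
{ $ }

To compute FOLLOW(P), find every occurrence of P on a right-hand side N → α P β: add FIRST(β) \ {ε}, and if β is empty or nullable also add FOLLOW(N). Iterate to a fixed point.

P is the start symbol, so $ ∈ FOLLOW(P).
P does not occur on any right-hand side.

Taking the union: FOLLOW(P) = { $ }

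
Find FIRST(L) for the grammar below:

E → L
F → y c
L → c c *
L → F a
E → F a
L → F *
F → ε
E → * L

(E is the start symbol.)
To compute FIRST(L), examine every production with L on the left-hand side, reading each right-hand side left to right until a non-nullable symbol is reached.

FIRST sets of the other non-terminals involved (by the same procedure, iterated to a fixed point):
  FIRST(F) = { 'y', ε }

From L → c c *:
  - c is a terminal: add 'c' and stop
From L → F a:
  - F is a non-terminal: add FIRST(F) \ {ε} = { 'y' }
    F is nullable, so continue to the next symbol
  - a is a terminal: add 'a' and stop
From L → F *:
  - F is a non-terminal: add FIRST(F) \ {ε} = { 'y' }
    F is nullable, so continue to the next symbol
  - '*' is a terminal: add '*' and stop

Collecting: FIRST(L) = { '*', 'a', 'c', 'y' }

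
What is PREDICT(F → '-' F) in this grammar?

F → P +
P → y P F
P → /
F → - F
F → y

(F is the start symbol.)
PREDICT(F → '-' F) = (FIRST(RHS) \ {ε}) ∪ (FOLLOW(F) if ε ∈ FIRST(RHS), i.e. RHS ⇒* ε)
FIRST('-' F) = { '-' }
ε ∉ FIRST('-' F), so FOLLOW(F) is not added.
PREDICT(F → '-' F) = { '-' }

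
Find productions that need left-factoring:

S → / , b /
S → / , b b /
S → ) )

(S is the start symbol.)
Left-factoring is needed when two productions for the same non-terminal
share a common prefix on the right-hand side.

Productions for S:
  S → / , b /
  S → / , b b /
  S → ) )

Found common prefix '/ , b' in productions for S

Answer: Yes, S has productions with common prefix '/ , b'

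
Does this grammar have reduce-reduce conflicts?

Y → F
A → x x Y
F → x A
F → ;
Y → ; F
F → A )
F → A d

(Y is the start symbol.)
A reduce-reduce conflict occurs when an LR(0) state has two complete items [A → α .] and [B → β .] — both call for a reduction, and with no lookahead the parser cannot choose between them.

Augment with Y' → Y and build the canonical LR(0) collection (I0 = CLOSURE({[Y' → . Y]}), then GOTO on every symbol after a dot until no new states appear). It has 15 states:
  I0: { [A → . x x Y], [F → . ;], [F → . A )], [F → . A d], [F → . x A], [Y → . ; F], [Y → . F], [Y' → . Y] }  — shift
  I1: { [A → . x x Y], [F → . ;], [F → . A )], [F → . A d], [F → . x A], [F → ; .], [Y → ; . F] }  — shift, reduce
  I2: { [F → A . )], [F → A . d] }  — shift
  I3: { [Y → F .] }  — reduce
  I4: { [Y' → Y .] }  — accept
  I5: { [A → . x x Y], [A → x . x Y], [F → x . A] }  — shift
  I6: { [F → x A .] }  — reduce
  I7: { [A → . x x Y], [A → x . x Y], [A → x x . Y], [F → . ;], [F → . A )], [F → . A d], [F → . x A], [Y → . ; F], [Y → . F] }  — shift
  I8: { [A → x x Y .] }  — reduce
  I9: { [A → . x x Y], [A → x . x Y], [A → x x . Y], [F → . ;], [F → . A )], [F → . A d], [F → . x A], [F → x . A], [Y → . ; F], [Y → . F] }  — shift
  I10: { [F → A . )], [F → A . d], [F → x A .] }  — shift, reduce
  I11: { [F → A ) .] }  — reduce
  I12: { [F → A d .] }  — reduce
  I13: { [F → ; .] }  — reduce
  I14: { [Y → ; F .] }  — reduce

No state contains more than one complete item.

Answer: No reduce-reduce conflicts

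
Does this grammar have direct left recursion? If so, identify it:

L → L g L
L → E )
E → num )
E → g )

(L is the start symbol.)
Direct left recursion occurs when N → N α for some non-terminal N (the right-hand side begins with the left-hand side itself).

L → L g L: LEFT RECURSIVE (starts with L)
L → E ): starts with E
E → num ): starts with num
E → g ): starts with g

The grammar has direct left recursion on: L.

Answer: Yes, L is left-recursive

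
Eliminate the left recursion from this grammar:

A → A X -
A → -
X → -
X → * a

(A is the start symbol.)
A → - A'
A' → X - A'
A' → ε
X → -
X → * a

A is directly left-recursive. The standard transformation for
  A → A α₁ | ... | A α_m | β₁ | ... | β_n
is
  A  → β₁ A' | ... | β_n A'
  A' → α₁ A' | ... | α_m A' | ε

A → - becomes A → - A'
A → A X - becomes A' → X - A'
Add A' → ε

Productions for other non-terminals are unchanged:
  X → -
  X → * a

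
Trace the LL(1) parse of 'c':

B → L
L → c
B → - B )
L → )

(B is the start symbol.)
LL(1) parsing maintains a stack (initially the start symbol over $) and the input. At each step: if the stack top is a terminal, match it against the current input token; if it is a non-terminal N, replace it with the RHS of M[N, lookahead] (the unique production whose predict set contains the lookahead).

Stack is shown with the top on the left.

Stack  Input  Action
--------------------
B $    c $    output B → L
L $    c $    output L → c
c $    c $    match 'c'
$      $      accept

The string is accepted.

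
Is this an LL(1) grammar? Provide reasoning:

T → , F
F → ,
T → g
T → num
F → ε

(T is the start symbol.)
Relevant sets:
  FOLLOW(F) = { $ }

For T:
  PREDICT(T → ',' F) = { ',' }
  PREDICT(T → g) = { 'g' }
  PREDICT(T → num) = { 'num' }
For F:
  PREDICT(F → ',') = { ',' }
  PREDICT(F → ε) = { $ }

All predict sets are disjoint. The grammar IS LL(1).

Answer: Yes, the grammar is LL(1).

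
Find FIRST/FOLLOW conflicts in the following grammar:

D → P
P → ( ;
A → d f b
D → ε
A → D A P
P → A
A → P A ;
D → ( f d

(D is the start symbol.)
A FIRST/FOLLOW conflict occurs when a non-terminal N has a nullable alternative N → β (β ⇒* ε) and another alternative N → α with FIRST(α) ∩ FOLLOW(N) ≠ ∅: on such a lookahead the parser cannot decide between expanding α and letting N vanish via β.

Nullable non-terminals: D.
FIRST sets used below: FIRST(P) = { '(', 'd' }

D: nullable alternative(s) D → ε; FOLLOW(D) = { $, '(', 'd' }
  D → P: FIRST \ {ε} = { '(', 'd' } — overlaps FOLLOW(D) on { '(', 'd' }: CONFLICT
  D → ε: FIRST \ {ε} = { } — this is the only nullable alternative, skip
  D → ( f d: FIRST \ {ε} = { '(' } — overlaps FOLLOW(D) on { '(' }: CONFLICT

A, P have no nullable alternative, so no FIRST/FOLLOW check is needed there.

So the grammar has 2 FIRST/FOLLOW conflicts (marked CONFLICT above).

Answer: Yes. D → P with FOLLOW(D) on { '(', 'd' }; D → '(' f d with FOLLOW(D) on { '(' }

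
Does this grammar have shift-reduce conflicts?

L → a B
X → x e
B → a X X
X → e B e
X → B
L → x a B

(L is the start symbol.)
No shift-reduce conflicts

Augment with L' → L and build the canonical LR(0) collection (I0 = CLOSURE({[L' → . L]}), then GOTO on every symbol after a dot until no new states appear). It has 16 states:
  I0: { [L → . a B], [L → . x a B], [L' → . L] }  — shift
  I1: { [L' → L .] }  — accept
  I2: { [B → . a X X], [L → a . B] }  — shift
  I3: { [L → x . a B] }  — shift
  I4: { [B → . a X X], [L → x a . B] }  — shift
  I5: { [L → x a B .] }  — reduce
  I6: { [B → . a X X], [B → a . X X], [X → . B], [X → . e B e], [X → . x e] }  — shift
  I7: { [X → B .] }  — reduce
  I8: { [B → . a X X], [B → a X . X], [X → . B], [X → . e B e], [X → . x e] }  — shift
  I9: { [B → . a X X], [X → e . B e] }  — shift
  I10: { [X → x . e] }  — shift
  I11: { [X → x e .] }  — reduce
  I12: { [X → e B . e] }  — shift
  I13: { [X → e B e .] }  — reduce
  I14: { [B → a X X .] }  — reduce
  I15: { [L → a B .] }  — reduce

No state contains both a complete item and a shift item.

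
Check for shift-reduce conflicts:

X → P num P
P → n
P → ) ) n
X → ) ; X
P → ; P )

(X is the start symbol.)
No shift-reduce conflicts

A shift-reduce conflict occurs when an LR(0) state has both:
  - a complete (reduce) item [A → α .] (dot at the end), and
  - a shift item [B → β . c γ] (dot before a terminal).

Augment with X' → X and build the canonical LR(0) collection (I0 = CLOSURE({[X' → . X]}), then GOTO on every symbol after a dot until no new states appear). It has 15 states:
  I0: { [P → . ) ) n], [P → . ; P )], [P → . n], [X → . ) ; X], [X → . P num P], [X' → . X] }  — shift
  I1: { [P → ) . ) n], [X → ) . ; X] }  — shift
  I2: { [P → . ) ) n], [P → . ; P )], [P → . n], [P → ; . P )] }  — shift
  I3: { [X → P . num P] }  — shift
  I4: { [X' → X .] }  — accept
  I5: { [P → n .] }  — reduce
  I6: { [P → . ) ) n], [P → . ; P )], [P → . n], [X → P num . P] }  — shift
  I7: { [P → ) . ) n] }  — shift
  I8: { [X → P num P .] }  — reduce
  I9: { [P → ) ) . n] }  — shift
  I10: { [P → ) ) n .] }  — reduce
  I11: { [P → ; P . )] }  — shift
  I12: { [P → ; P ) .] }  — reduce
  I13: { [P → . ) ) n], [P → . ; P )], [P → . n], [X → ) ; . X], [X → . ) ; X], [X → . P num P] }  — shift
  I14: { [X → ) ; X .] }  — reduce

No state contains both a complete item and a shift item.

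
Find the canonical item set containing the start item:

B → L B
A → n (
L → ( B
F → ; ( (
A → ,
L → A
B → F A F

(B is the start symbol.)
First, augment the grammar with B' → B
I₀ = CLOSURE({ [B' → . B] }):
  [B' → . B] has the dot before B: add [B → . L B], [B → . F A F]
  [B → . L B] has the dot before L: add [L → . ( B], [L → . A]
  [B → . F A F] has the dot before F: add [F → . ; ( (]
  [L → . A] has the dot before A: add [A → . n (], [A → . ,]
No further items can be added.

I₀ = { [A → . ,], [A → . n (], [B → . F A F], [B → . L B], [B' → . B], [F → . ; ( (], [L → . ( B], [L → . A] }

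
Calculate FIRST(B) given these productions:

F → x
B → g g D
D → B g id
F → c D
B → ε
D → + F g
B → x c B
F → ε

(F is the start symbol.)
{ 'g', 'x', ε }

To compute FIRST(B), examine every production with B on the left-hand side, reading each right-hand side left to right until a non-nullable symbol is reached.

From B → g g D:
  - g is a terminal: add 'g' and stop
From B → ε:
  - ε-production, so ε ∈ FIRST(B)
From B → x c B:
  - x is a terminal: add 'x' and stop

Collecting: FIRST(B) = { 'g', 'x', ε }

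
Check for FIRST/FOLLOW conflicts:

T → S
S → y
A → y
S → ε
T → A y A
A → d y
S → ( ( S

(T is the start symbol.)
No FIRST/FOLLOW conflicts.

A FIRST/FOLLOW conflict occurs when a non-terminal N has a nullable alternative N → β (β ⇒* ε) and another alternative N → α with FIRST(α) ∩ FOLLOW(N) ≠ ∅: on such a lookahead the parser cannot decide between expanding α and letting N vanish via β.

Nullable non-terminals: S, T.
FIRST sets used below: FIRST(S) = { '(', 'y', ε }, FIRST(A) = { 'd', 'y' }

S: nullable alternative(s) S → ε; FOLLOW(S) = { $ }
  S → y: FIRST \ {ε} = { 'y' } — disjoint from FOLLOW(S)
  S → ε: FIRST \ {ε} = { } — this is the only nullable alternative, skip
  S → ( ( S: FIRST \ {ε} = { '(' } — disjoint from FOLLOW(S)

T: nullable alternative(s) T → S; FOLLOW(T) = { $ }
  T → S: FIRST \ {ε} = { '(', 'y' } — this is the only nullable alternative, skip
  T → A y A: FIRST \ {ε} = { 'd', 'y' } — disjoint from FOLLOW(T)

A has no nullable alternative, so no FIRST/FOLLOW check is needed there.

No FIRST/FOLLOW conflicts found.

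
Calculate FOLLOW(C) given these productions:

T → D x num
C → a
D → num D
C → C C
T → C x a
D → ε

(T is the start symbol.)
To compute FOLLOW(C), find every occurrence of C on a right-hand side N → α C β: add FIRST(β) \ {ε}, and if β is empty or nullable also add FOLLOW(N). Iterate to a fixed point.

In C → C C: C is followed by C, add FIRST(C) \ {ε} = { 'a' }
In C → C C: C is at the end; this adds FOLLOW(C) to itself — nothing new
In T → C x a: C is followed by x a, add FIRST(x a) \ {ε} = { 'x' }

Taking the union: FOLLOW(C) = { 'a', 'x' }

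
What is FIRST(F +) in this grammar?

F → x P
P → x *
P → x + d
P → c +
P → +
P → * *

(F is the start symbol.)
{ 'x' }

FIRST sets of the non-terminals involved (from the grammar, by fixed-point iteration):
  FIRST(F) = { 'x' }

To compute FIRST(F +), process the symbols left to right:
Symbol F is a non-terminal. Add FIRST(F) \ {ε} = { 'x' }
F is not nullable (ε ∉ FIRST(F)), so stop here.
FIRST(F +) = { 'x' }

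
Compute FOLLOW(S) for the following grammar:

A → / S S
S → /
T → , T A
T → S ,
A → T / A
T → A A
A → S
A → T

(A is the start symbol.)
{ $, ',', '/' }

To compute FOLLOW(S), find every occurrence of S on a right-hand side N → α S β: add FIRST(β) \ {ε}, and if β is empty or nullable also add FOLLOW(N). Iterate to a fixed point.

In A → / S S: S is followed by S, add FIRST(S) \ {ε} = { '/' }
In A → / S S: S is at the end, add FOLLOW(A)
In T → S ,: S is followed by ',', add FIRST(',') \ {ε} = { ',' }
In A → S: S is at the end, add FOLLOW(A)

The FOLLOW sets referred to above (computed the same way, to a fixed point):
  FOLLOW(A) = { $, ',', '/' }

Taking the union: FOLLOW(S) = { $, ',', '/' }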